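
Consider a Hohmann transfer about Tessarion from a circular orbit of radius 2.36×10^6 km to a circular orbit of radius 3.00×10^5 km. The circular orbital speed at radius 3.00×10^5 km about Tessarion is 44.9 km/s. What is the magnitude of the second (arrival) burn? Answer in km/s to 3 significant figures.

From the circular-orbit relation v² = μ/r at r = 3.00×10^5 km: μ = v²r = (44.9)² × 3.00×10^5 = 6.04803×10^8 km³/s².
Transfer-ellipse semi-major axis a_t = (r₁ + r₂)/2 = (2.360×10^6 + 3.000×10^5)/2 = 1.330×10^6 km.
Circular speed at r = 3.000×10^5 km: v_c = √(μ/r) = 44.90 km/s.
Vis-viva on the transfer ellipse at r = 3.000×10^5 km gives v_t = √[μ(2/r − 1/a_t)] = 59.81 km/s.
Δv₂ = |v_t − v_c| = |59.81 − 44.90| = 14.91 km/s.

Δv₂ = 14.9 km/s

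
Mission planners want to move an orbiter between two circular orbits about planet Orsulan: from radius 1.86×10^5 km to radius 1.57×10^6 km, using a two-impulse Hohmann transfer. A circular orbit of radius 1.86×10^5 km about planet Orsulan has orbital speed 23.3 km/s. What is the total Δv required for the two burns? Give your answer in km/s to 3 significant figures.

Δv = 12.2 km/s

From the circular-orbit relation v² = μ/r at r = 1.86×10^5 km: μ = v²r = (23.3)² × 1.86×10^5 = 1.00978×10^8 km³/s².
Transfer-ellipse semi-major axis a_t = (r₁ + r₂)/2 = (1.860×10^5 + 1.570×10^6)/2 = 8.780×10^5 km.
Circular speed at r₁: v₁ = √(μ/r₁) = √(1.00978×10^8/1.860×10^5) = 23.300 km/s.
Transfer-orbit speed at r₁ (v² = μ(2/r − 1/a)): v_p = √[μ(2/r₁ − 1/a_t)] = 31.157 km/s.
First burn Δv₁ = |v_p − v₁| = 7.857 km/s.
At r₂, v₂ = √(μ/r₂) = 8.020 km/s.
Transfer-orbit speed at r₂: v_a = √[μ(2/r₂ − 1/a_t)] = 3.691 km/s.
Second burn Δv₂ = |v₂ − v_a| = 4.329 km/s.
Total Δv = Δv₁ + Δv₂ = 12.19 km/s.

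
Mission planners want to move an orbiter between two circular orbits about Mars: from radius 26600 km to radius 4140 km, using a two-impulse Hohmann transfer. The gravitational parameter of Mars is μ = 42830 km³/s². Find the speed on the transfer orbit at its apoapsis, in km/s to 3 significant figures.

Transfer-ellipse semi-major axis a_t = (r₁ + r₂)/2 = (26600 + 4140)/2 = 15370 km.
The apoapsis of the transfer ellipse is at r = 26600 km.
Vis-viva: v = √[μ(2/r − 1/a_t)] = √[42830 × (2/26600 − 1/15370)] = 0.6586 km/s.

v = 0.659 km/s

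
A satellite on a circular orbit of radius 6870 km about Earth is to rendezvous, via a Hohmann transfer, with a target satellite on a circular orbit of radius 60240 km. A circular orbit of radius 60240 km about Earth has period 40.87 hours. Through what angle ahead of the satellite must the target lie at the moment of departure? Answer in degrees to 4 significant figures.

φ = 105.2°

From Kepler's third law T² = 4π²r³/μ at r = 60240 km, T = 40.87 hours = 40.87 × 3600 s = 1.47132×10^5 s: μ = 4π²r³/T² = 3.98658×10^5 km³/s².
Semi-major axis of the transfer orbit: a_t = (6870 + 60240)/2 = 33555 km.
The half-period of the transfer ellipse is t = π√(a_t³/μ) = 30580 s.
The target's mean motion on its circular orbit is ω₂ = √(μ/r₂³) = 4.270×10^-5 rad/s.
Angle swept by the target during transfer: ω₂·t = 1.306 rad = 74.83°.
The satellite traverses 180° on the transfer ellipse, so the target must lead by 180° − 74.83° = 105.2°.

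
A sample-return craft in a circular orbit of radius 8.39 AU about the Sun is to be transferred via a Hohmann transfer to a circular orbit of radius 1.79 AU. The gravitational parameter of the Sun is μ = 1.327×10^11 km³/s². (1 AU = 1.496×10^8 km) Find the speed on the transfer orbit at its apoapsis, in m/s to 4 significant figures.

In km: r₁ = 8.39 × 1.496×10^8 = 1.255144×10^9 km; r₂ = 1.79 × 1.496×10^8 = 2.67784×10^8 km.
Semi-major axis of the transfer orbit: a_t = (1.255144×10^9 + 2.67784×10^8)/2 = 7.61464×10^8 km.
The apoapsis of the transfer ellipse is at r = 1.255144×10^9 km.
Applying v² = μ(2/r − 1/a_t): v = 6.098 km/s.

v = 6098 m/s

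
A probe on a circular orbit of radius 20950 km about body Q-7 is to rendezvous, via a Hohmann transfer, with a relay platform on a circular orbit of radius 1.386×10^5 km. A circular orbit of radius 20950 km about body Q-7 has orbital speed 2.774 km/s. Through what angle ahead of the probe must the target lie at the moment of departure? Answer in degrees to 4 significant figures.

From the circular-orbit relation v² = μ/r at r = 20950 km: μ = v²r = (2.774)² × 20950 = 1.61212×10^5 km³/s².
Semi-major axis of the transfer orbit: a_t = (20950 + 1.386×10^5)/2 = 79775 km.
Transfer time t = π√(a_t³/μ) = 1.763×10^5 s.
Target angular speed ω₂ = √(μ/r₂³) = 7.781×10^-6 rad/s.
Angle swept by the target during transfer: ω₂·t = 1.3718 rad = 78.60°.
The probe traverses 180° on the transfer ellipse, so the target must lead by 180° − 78.60° = 101.4°.

φ = 101.4°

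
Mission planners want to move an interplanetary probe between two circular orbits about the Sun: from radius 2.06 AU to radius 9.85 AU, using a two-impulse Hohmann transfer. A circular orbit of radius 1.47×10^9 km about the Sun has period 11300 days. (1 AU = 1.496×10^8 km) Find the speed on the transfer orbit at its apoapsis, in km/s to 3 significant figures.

From Kepler's third law T² = 4π²r³/μ at r = 1.47×10^9 km, T = 11300 days = 11300 × 86400 s = 9.7632×10^8 s: μ = 4π²r³/T² = 1.31561×10^11 km³/s².
In km: r₁ = 2.06 × 1.496×10^8 = 3.08176×10^8 km; r₂ = 9.85 × 1.496×10^8 = 1.47356×10^9 km.
The Hohmann ellipse has a_t = (r₁ + r₂)/2 = 8.90868×10^8 km.
At apoapsis, r = 1.47356×10^9 km.
Applying v² = μ(2/r − 1/a_t): v = 5.557 km/s.

v = 5.56 km/s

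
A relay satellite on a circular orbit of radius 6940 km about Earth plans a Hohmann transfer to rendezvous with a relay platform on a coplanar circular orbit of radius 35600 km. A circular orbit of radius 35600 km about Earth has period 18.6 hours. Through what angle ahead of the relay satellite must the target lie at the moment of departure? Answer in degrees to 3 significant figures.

φ = 96.9°

From Kepler's third law T² = 4π²r³/μ at r = 35600 km, T = 18.6 hours = 18.6 × 3600 s = 66960 s: μ = 4π²r³/T² = 3.97264×10^5 km³/s².
Transfer-ellipse semi-major axis a_t = (r₁ + r₂)/2 = (6940 + 35600)/2 = 21270 km.
The half-period of the transfer ellipse is t = π√(a_t³/μ) = 15462 s.
The target's mean motion on its circular orbit is ω₂ = √(μ/r₂³) = 9.3835×10^-5 rad/s.
Angle swept by the target during transfer: ω₂·t = 1.4509 rad = 83.13°.
The relay satellite traverses 180° on the transfer ellipse, so the target must lead by 180° − 83.13° = 96.9°.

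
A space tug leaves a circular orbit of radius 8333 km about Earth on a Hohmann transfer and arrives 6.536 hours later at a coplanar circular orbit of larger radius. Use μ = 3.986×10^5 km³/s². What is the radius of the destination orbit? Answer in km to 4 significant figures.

Transfer time t = 6.536 hours = 23529.6 s, and t = π√(a_t³/μ).
So a_t = (μ t²/π²)^(1/3) = (3.986×10^5 × (23529.6)² / π²)^(1/3) = 28172 km.
Since a_t = (r₁ + r₂)/2, r₂ = 2a_t − r₁ = 2×28172 − 8333 = 48011 km.

r₂ = 48010 km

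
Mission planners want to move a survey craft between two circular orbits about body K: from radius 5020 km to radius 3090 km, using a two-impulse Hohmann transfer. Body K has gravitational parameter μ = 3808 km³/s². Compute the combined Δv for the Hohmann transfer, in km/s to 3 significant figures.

The Hohmann ellipse has a_t = (r₁ + r₂)/2 = 4055 km.
Circular speed at r₁: v₁ = √(μ/r₁) = √(3808/5020) = 0.8710 km/s.
Transfer-orbit speed at r₁ (vis-viva): v_a = √[μ(2/r₁ − 1/a_t)] = 0.7603 km/s.
First burn Δv₁ = |v_a − v₁| = 0.1107 km/s.
Circular speed at r₂: v₂ = √(μ/r₂) = 1.110 km/s.
Transfer-orbit speed at r₂: v_p = √[μ(2/r₂ − 1/a_t)] = 1.235 km/s.
Second burn Δv₂ = |v₂ − v_p| = 0.1250 km/s.
Δv = Δv₁ + Δv₂ = 0.1107 + 0.1250 = 0.2357 km/s.

Δv = 0.236 km/s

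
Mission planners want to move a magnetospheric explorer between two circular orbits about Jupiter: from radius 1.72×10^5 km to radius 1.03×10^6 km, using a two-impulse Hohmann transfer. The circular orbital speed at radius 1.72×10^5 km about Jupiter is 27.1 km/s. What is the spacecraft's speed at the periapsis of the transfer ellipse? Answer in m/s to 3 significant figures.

From the circular-orbit relation v² = μ/r at r = 1.72×10^5 km: μ = v²r = (27.1)² × 1.72×10^5 = 1.26319×10^8 km³/s².
Semi-major axis of the transfer orbit: a_t = (1.720×10^5 + 1.030×10^6)/2 = 6.010×10^5 km.
At periapsis, r = 1.720×10^5 km.
From the vis-viva equation, v = √[μ(2/r − 1/a_t)] = 35.48 km/s.

v = 35500 m/s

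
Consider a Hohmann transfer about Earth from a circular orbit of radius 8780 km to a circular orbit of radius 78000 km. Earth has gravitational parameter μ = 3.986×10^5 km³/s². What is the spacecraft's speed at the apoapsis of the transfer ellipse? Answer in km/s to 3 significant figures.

v = 1.02 km/s

Transfer-ellipse semi-major axis a_t = (r₁ + r₂)/2 = (8780 + 78000)/2 = 43390 km.
At apoapsis, r = 78000 km.
Vis-viva: v = √[μ(2/r − 1/a_t)] = √[3.986×10^5 × (2/78000 − 1/43390)] = 1.017 km/s.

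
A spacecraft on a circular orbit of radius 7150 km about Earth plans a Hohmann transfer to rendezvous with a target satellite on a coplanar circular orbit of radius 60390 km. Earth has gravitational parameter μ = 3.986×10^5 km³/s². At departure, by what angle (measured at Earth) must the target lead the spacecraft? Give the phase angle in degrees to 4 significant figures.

The Hohmann ellipse has a_t = (r₁ + r₂)/2 = 33770 km.
Transfer time t = π√(a_t³/μ) = 30880 s.
The target's mean motion on its circular orbit is ω₂ = √(μ/r₂³) = 4.2542×10^-5 rad/s.
Angle swept by the target during transfer: ω₂·t = 1.3137 rad = 75.27°.
Arrival is 180° from departure on the ellipse, so φ = 180° − 75.27° = 104.7°.

φ = 104.7°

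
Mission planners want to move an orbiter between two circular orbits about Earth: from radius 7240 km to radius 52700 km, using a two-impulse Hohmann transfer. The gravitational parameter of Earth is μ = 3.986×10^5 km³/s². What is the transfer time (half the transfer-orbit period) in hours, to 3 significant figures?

The Hohmann ellipse has a_t = (r₁ + r₂)/2 = 29970 km.
Half the transfer-orbit period gives t = π√(a_t³/μ) = 25820 s.
Converting: 25820 s ÷ 3600 s/hour = 7.17 hours.

t = 7.17 hours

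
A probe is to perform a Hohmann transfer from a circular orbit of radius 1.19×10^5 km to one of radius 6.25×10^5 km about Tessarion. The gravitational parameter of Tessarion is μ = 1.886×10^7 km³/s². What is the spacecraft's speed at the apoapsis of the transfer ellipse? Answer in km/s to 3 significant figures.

v = 3.11 km/s

Semi-major axis of the transfer orbit: a_t = (1.190×10^5 + 6.250×10^5)/2 = 3.720×10^5 km.
The apoapsis of the transfer ellipse is at r = 6.250×10^5 km.
Vis-viva: v = √[μ(2/r − 1/a_t)] = √[1.886×10^7 × (2/6.250×10^5 − 1/3.720×10^5)] = 3.107 km/s.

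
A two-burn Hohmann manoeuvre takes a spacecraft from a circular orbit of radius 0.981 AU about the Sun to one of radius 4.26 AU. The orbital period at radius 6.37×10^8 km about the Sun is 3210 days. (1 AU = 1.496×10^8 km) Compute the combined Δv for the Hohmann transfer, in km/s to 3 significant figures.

From Kepler's third law T² = 4π²r³/μ at r = 6.37×10^8 km, T = 3210 days = 3210 × 86400 s = 2.77344×10^8 s: μ = 4π²r³/T² = 1.32660×10^11 km³/s².
In km: r₁ = 0.981 × 1.496×10^8 = 1.467576×10^8 km; r₂ = 4.26 × 1.496×10^8 = 6.37296×10^8 km.
Transfer-ellipse semi-major axis a_t = (r₁ + r₂)/2 = (1.467576×10^8 + 6.37296×10^8)/2 = 3.920268×10^8 km.
At r₁ the circular-orbit speed is v₁ = √(μ/r₁) = 30.066 km/s.
On the transfer ellipse at r₁, vis-viva gives v_p = √[μ(2/r₁ − 1/a_t)] = 38.334 km/s.
First burn Δv₁ = |v_p − v₁| = 8.268 km/s.
At r₂, v₂ = √(μ/r₂) = 14.428 km/s.
Transfer-orbit speed at r₂: v_a = √[μ(2/r₂ − 1/a_t)] = 8.8276 km/s.
Second burn Δv₂ = |v₂ − v_a| = 5.600 km/s.
Total Δv = Δv₁ + Δv₂ = 13.87 km/s.

Δv = 13.9 km/s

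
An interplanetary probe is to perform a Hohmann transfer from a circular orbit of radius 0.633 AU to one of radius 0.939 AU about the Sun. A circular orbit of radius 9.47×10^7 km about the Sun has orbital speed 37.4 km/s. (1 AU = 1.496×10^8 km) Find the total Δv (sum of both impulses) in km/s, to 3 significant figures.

From the circular-orbit relation v² = μ/r at r = 9.47×10^7 km: μ = v²r = (37.4)² × 9.47×10^7 = 1.32463×10^11 km³/s².
In km: r₁ = 0.633 × 1.496×10^8 = 9.46968×10^7 km; r₂ = 0.939 × 1.496×10^8 = 1.404744×10^8 km.
Semi-major axis of the transfer orbit: a_t = (9.46968×10^7 + 1.404744×10^8)/2 = 1.175856×10^8 km.
Circular speed at r₁: v₁ = √(μ/r₁) = √(1.32463×10^11/9.46968×10^7) = 37.4006 km/s.
On the transfer ellipse at r₁, vis-viva equation gives v_p = √[μ(2/r₁ − 1/a_t)] = 40.8790 km/s.
First burn Δv₁ = |v_p − v₁| = 3.4784 km/s.
At r₂, v₂ = √(μ/r₂) = 30.70775 km/s.
Transfer-orbit speed at r₂: v_a = √[μ(2/r₂ − 1/a_t)] = 27.55742 km/s.
Second burn Δv₂ = |v₂ − v_a| = 3.1503 km/s.
Total Δv = Δv₁ + Δv₂ = 6.629 km/s.

Δv = 6.63 km/s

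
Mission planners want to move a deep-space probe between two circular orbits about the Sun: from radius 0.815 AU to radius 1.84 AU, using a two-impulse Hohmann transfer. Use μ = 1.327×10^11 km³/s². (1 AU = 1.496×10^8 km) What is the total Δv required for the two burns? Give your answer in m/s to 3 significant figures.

In km: r₁ = 0.815 × 1.496×10^8 = 1.21924×10^8 km; r₂ = 1.84 × 1.496×10^8 = 2.75264×10^8 km.
Semi-major axis of the transfer orbit: a_t = (1.21924×10^8 + 2.75264×10^8)/2 = 1.98594×10^8 km.
At r₁ the circular-orbit speed is v₁ = √(μ/r₁) = 32.99 km/s.
Transfer-orbit speed at r₁ (vis-viva): v_p = √[μ(2/r₁ − 1/a_t)] = 38.84 km/s.
First burn Δv₁ = |v_p − v₁| = 5.850 km/s.
At r₂, v₂ = √(μ/r₂) = 21.9564 km/s.
Transfer-orbit speed at r₂: v_a = √[μ(2/r₂ − 1/a_t)] = 17.2037 km/s.
Second burn Δv₂ = |v₂ − v_a| = 4.753 km/s.
Δv = Δv₁ + Δv₂ = 5.850 + 4.753 = 10.60 km/s.

Δv = 10600 m/s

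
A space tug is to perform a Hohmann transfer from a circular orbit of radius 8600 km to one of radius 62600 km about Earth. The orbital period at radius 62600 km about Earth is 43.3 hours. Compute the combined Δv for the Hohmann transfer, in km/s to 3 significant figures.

From Kepler's third law T² = 4π²r³/μ at r = 62600 km, T = 43.3 hours = 43.3 × 3600 s = 1.5588×10^5 s: μ = 4π²r³/T² = 3.98568×10^5 km³/s².
Semi-major axis of the transfer orbit: a_t = (8600 + 62600)/2 = 35600 km.
Circular speed at r₁: v₁ = √(μ/r₁) = √(3.98568×10^5/8600) = 6.8077 km/s.
Transfer-orbit speed at r₁ (vis-viva equation): v_p = √[μ(2/r₁ − 1/a_t)] = 9.0274 km/s.
First burn Δv₁ = |v_p − v₁| = 2.220 km/s.
Circular speed at r₂: v₂ = √(μ/r₂) = 2.523 km/s.
Transfer-orbit speed at r₂: v_a = √[μ(2/r₂ − 1/a_t)] = 1.240 km/s.
Second burn Δv₂ = |v₂ − v_a| = 1.283 km/s.
Total Δv = Δv₁ + Δv₂ = 3.503 km/s.

Δv = 3.50 km/s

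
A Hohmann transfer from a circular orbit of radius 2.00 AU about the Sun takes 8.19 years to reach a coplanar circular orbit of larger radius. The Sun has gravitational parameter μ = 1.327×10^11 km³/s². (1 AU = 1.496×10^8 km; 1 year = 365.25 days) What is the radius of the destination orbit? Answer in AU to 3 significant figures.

r₂ = 10.9 AU

In km: r₁ = 2.00 × 1.496×10^8 = 2.992×10^8 km.
Transfer time t = 8.19 years × 365.25 × 86400 s = 2.58456744×10^8 s, and t = π√(a_t³/μ).
So a_t = (μ t²/π²)^(1/3) = (1.327×10^11 × (2.58456744×10^8)² / π²)^(1/3) = 9.6483×10^8 km.
Since a_t = (r₁ + r₂)/2, r₂ = 2a_t − r₁ = 2×9.6483×10^8 − 2.992×10^8 = 1.63046×10^9 km.
In AU: r₂ = 1.63046×10^9 / 1.496×10^8 = 10.9 AU.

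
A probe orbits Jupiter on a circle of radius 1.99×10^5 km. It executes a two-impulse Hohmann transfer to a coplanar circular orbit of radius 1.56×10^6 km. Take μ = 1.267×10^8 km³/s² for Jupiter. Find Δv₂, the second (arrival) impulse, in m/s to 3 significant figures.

Δv₂ = 4730 m/s

Transfer-ellipse semi-major axis a_t = (r₁ + r₂)/2 = (1.990×10^5 + 1.560×10^6)/2 = 8.795×10^5 km.
Circular speed at r = 1.560×10^6 km: v_c = √(μ/r) = 9.012 km/s.
Vis-viva on the transfer ellipse at r = 1.560×10^6 km gives v_t = √[μ(2/r − 1/a_t)] = 4.287 km/s.
Δv₂ = |v_t − v_c| = |4.287 − 9.012| = 4.725 km/s.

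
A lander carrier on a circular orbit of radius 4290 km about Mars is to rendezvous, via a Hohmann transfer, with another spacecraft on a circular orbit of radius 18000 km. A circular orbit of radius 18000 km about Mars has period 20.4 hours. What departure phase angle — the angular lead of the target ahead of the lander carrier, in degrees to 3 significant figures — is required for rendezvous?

From Kepler's third law T² = 4π²r³/μ at r = 18000 km, T = 20.4 hours = 20.4 × 3600 s = 73440 s: μ = 4π²r³/T² = 42688.6 km³/s².
The Hohmann ellipse has a_t = (r₁ + r₂)/2 = 11145 km.
The half-period of the transfer ellipse is t = π√(a_t³/μ) = 17890 s.
The target's mean motion on its circular orbit is ω₂ = √(μ/r₂³) = 8.5555×10^-5 rad/s.
Angle swept by the target during transfer: ω₂·t = 1.5306 rad = 87.70°.
Arrival is 180° from departure on the ellipse, so φ = 180° − 87.70° = 92.3°.

φ = 92.3°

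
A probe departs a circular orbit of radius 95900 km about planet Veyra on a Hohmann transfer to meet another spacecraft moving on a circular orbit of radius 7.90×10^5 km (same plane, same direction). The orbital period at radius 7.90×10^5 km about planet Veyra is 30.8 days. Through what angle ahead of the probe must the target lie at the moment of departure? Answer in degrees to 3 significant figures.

From Kepler's third law T² = 4π²r³/μ at r = 7.90×10^5 km, T = 30.8 days = 30.8 × 86400 s = 2.66112×10^6 s: μ = 4π²r³/T² = 2.74860×10^6 km³/s².
Transfer-ellipse semi-major axis a_t = (r₁ + r₂)/2 = (95900 + 7.900×10^5)/2 = 4.4295×10^5 km.
The half-period of the transfer ellipse is t = π√(a_t³/μ) = 5.586×10^5 s.
The target's mean motion on its circular orbit is ω₂ = √(μ/r₂³) = 2.361×10^-6 rad/s.
Angle swept by the target during transfer: ω₂·t = 1.319 rad = 75.57°.
Arrival is 180° from departure on the ellipse, so φ = 180° − 75.57° = 104°.

φ = 104°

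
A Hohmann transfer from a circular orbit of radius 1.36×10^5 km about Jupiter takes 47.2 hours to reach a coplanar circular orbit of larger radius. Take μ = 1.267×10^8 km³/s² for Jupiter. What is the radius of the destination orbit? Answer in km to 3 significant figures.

r₂ = 1.30×10^6 km

Transfer time t = 47.2 hours = 1.6992×10^5 s, and t = π√(a_t³/μ).
So a_t = (μ t²/π²)^(1/3) = (1.267×10^8 × (1.6992×10^5)² / π²)^(1/3) = 7.1833×10^5 km.
Since a_t = (r₁ + r₂)/2, r₂ = 2a_t − r₁ = 2×7.1833×10^5 − 1.360×10^5 = 1.30066×10^6 km.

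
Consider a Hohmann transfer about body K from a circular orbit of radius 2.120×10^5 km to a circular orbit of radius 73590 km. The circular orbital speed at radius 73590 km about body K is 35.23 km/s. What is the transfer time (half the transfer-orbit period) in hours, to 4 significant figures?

t = 4.927 hours

From the circular-orbit relation v² = μ/r at r = 73590 km: μ = v²r = (35.23)² × 73590 = 9.13364×10^7 km³/s².
Semi-major axis of the transfer orbit: a_t = (2.120×10^5 + 73590)/2 = 1.42795×10^5 km.
By Kepler's third law the transfer-orbit period is T = 2π√(a_t³/μ), so t = T/2 = 17738 s.
Converting: 17738 s ÷ 3600 s/hour = 4.927 hours.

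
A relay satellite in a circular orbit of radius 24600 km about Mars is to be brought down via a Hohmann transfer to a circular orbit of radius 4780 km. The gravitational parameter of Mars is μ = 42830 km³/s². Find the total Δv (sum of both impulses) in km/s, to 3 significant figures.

Δv = 1.45 km/s

Transfer-ellipse semi-major axis a_t = (r₁ + r₂)/2 = (24600 + 4780)/2 = 14690 km.
At r₁ the circular-orbit speed is v₁ = √(μ/r₁) = 1.3195 km/s.
On the transfer ellipse at r₁, v² = μ(2/r − 1/a) gives v_a = √[μ(2/r₁ − 1/a_t)] = 0.75268 km/s.
First burn Δv₁ = |v_a − v₁| = 0.5668 km/s.
Circular speed at r₂: v₂ = √(μ/r₂) = 2.9934 km/s.
Transfer-orbit speed at r₂: v_p = √[μ(2/r₂ − 1/a_t)] = 3.8736 km/s.
Second burn Δv₂ = |v₂ − v_p| = 0.8802 km/s.
Δv = Δv₁ + Δv₂ = 0.5668 + 0.8802 = 1.447 km/s.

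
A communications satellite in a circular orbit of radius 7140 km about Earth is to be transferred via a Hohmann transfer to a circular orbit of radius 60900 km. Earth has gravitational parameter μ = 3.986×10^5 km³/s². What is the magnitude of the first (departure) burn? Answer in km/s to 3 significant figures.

Semi-major axis of the transfer orbit: a_t = (7140 + 60900)/2 = 34020 km.
On the circular orbit at r = 7140 km, v_c = √(μ/r) = 7.472 km/s.
Transfer-orbit speed at the same r (vis-viva, a = a_t): v_t = √[μ(2/r − 1/a_t)] = 9.997 km/s.
Δv₁ = |v_t − v_c| = |9.997 − 7.472| = 2.525 km/s.

Δv₁ = 2.53 km/s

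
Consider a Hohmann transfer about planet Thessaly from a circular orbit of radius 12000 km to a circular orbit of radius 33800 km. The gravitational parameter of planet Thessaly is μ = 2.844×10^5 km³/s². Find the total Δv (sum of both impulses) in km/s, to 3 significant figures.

The Hohmann ellipse has a_t = (r₁ + r₂)/2 = 22900 km.
Circular speed at r₁: v₁ = √(μ/r₁) = √(2.844×10^5/12000) = 4.868 km/s.
On the transfer ellipse at r₁, vis-viva equation gives v_p = √[μ(2/r₁ − 1/a_t)] = 5.914 km/s.
First burn Δv₁ = |v_p − v₁| = 1.046 km/s.
Circular speed at r₂: v₂ = √(μ/r₂) = 2.9007 km/s.
Transfer-orbit speed at r₂: v_a = √[μ(2/r₂ − 1/a_t)] = 2.0998 km/s.
Second burn Δv₂ = |v₂ − v_a| = 0.8009 km/s.
Δv = Δv₁ + Δv₂ = 1.046 + 0.8009 = 1.847 km/s.

Δv = 1.85 km/s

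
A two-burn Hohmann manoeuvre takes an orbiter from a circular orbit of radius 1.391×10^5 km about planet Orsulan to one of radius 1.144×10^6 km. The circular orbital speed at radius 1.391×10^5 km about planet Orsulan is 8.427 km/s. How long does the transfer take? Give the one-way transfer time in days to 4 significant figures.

t = 5.945 days

From the circular-orbit relation v² = μ/r at r = 1.391×10^5 km: μ = v²r = (8.427)² × 1.391×10^5 = 9.87809×10^6 km³/s².
Transfer-ellipse semi-major axis a_t = (r₁ + r₂)/2 = (1.391×10^5 + 1.144×10^6)/2 = 6.4155×10^5 km.
Half the transfer-orbit period gives t = π√(a_t³/μ) = 5.1364×10^5 s.
Converting: 5.1364×10^5 s ÷ 86400 s/day = 5.945 days.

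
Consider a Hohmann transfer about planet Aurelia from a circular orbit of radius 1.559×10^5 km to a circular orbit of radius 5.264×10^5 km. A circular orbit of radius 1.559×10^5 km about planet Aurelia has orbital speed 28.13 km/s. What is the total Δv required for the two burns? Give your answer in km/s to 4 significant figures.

From the circular-orbit relation v² = μ/r at r = 1.559×10^5 km: μ = v²r = (28.13)² × 1.559×10^5 = 1.23363×10^8 km³/s².
Transfer-ellipse semi-major axis a_t = (r₁ + r₂)/2 = (1.559×10^5 + 5.264×10^5)/2 = 3.4115×10^5 km.
At r₁ the circular-orbit speed is v₁ = √(μ/r₁) = 28.130 km/s.
Transfer-orbit speed at r₁ (v² = μ(2/r − 1/a)): v_p = √[μ(2/r₁ − 1/a_t)] = 34.943 km/s.
First burn Δv₁ = |v_p − v₁| = 6.813 km/s.
Circular speed at r₂: v₂ = √(μ/r₂) = 15.31 km/s.
Transfer-orbit speed at r₂: v_a = √[μ(2/r₂ − 1/a_t)] = 10.35 km/s.
Second burn Δv₂ = |v₂ − v_a| = 4.960 km/s.
Total Δv = Δv₁ + Δv₂ = 11.77 km/s.

Δv = 11.77 km/s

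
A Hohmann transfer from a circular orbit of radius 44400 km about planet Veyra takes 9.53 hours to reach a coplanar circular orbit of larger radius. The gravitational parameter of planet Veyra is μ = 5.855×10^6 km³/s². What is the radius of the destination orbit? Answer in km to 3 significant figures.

r₂ = 1.33×10^5 km

Transfer time t = 9.53 hours = 34308 s, and t = π√(a_t³/μ).
So a_t = (μ t²/π²)^(1/3) = (5.855×10^6 × (34308)² / π²)^(1/3) = 88717 km.
Since a_t = (r₁ + r₂)/2, r₂ = 2a_t − r₁ = 2×88717 − 44400 = 1.33034×10^5 km.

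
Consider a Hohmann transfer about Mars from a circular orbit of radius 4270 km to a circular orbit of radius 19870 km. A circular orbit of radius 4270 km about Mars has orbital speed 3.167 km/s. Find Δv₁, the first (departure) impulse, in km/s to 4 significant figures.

From the circular-orbit relation v² = μ/r at r = 4270 km: μ = v²r = (3.167)² × 4270 = 42827.6 km³/s².
Semi-major axis of the transfer orbit: a_t = (4270 + 19870)/2 = 12070 km.
On the circular orbit at r = 4270 km, v_c = √(μ/r) = 3.1670 km/s.
Transfer-orbit speed at the same r (vis-viva, a = a_t): v_t = √[μ(2/r − 1/a_t)] = 4.0634 km/s.
Δv₁ = |v_t − v_c| = |4.0634 − 3.1670| = 0.8964 km/s.

Δv₁ = 0.8964 km/s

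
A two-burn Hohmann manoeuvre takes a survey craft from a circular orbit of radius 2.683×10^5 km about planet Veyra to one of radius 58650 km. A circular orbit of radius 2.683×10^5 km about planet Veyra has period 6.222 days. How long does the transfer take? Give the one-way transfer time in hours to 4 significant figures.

From Kepler's third law T² = 4π²r³/μ at r = 2.683×10^5 km, T = 6.222 days = 6.222 × 86400 s = 5.375808×10^5 s: μ = 4π²r³/T² = 2.63836×10^6 km³/s².
Transfer-ellipse semi-major axis a_t = (r₁ + r₂)/2 = (2.683×10^5 + 58650)/2 = 1.63475×10^5 km.
By Kepler's third law the transfer-orbit period is T = 2π√(a_t³/μ), so t = T/2 = 1.2784×10^5 s.
Converting: 1.2784×10^5 s ÷ 3600 s/hour = 35.51 hours.

t = 35.51 hours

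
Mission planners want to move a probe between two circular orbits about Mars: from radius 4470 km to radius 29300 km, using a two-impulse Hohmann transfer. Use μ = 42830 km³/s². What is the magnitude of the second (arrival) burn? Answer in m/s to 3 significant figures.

Semi-major axis of the transfer orbit: a_t = (4470 + 29300)/2 = 16885 km.
Circular speed at r = 29300 km: v_c = √(μ/r) = 1.20904 km/s.
Transfer-orbit speed at the same r (vis-viva, a = a_t): v_t = √[μ(2/r − 1/a_t)] = 0.622076 km/s.
Δv₂ = |v_t − v_c| = |0.622076 − 1.20904| = 0.5870 km/s.

Δv₂ = 587 m/s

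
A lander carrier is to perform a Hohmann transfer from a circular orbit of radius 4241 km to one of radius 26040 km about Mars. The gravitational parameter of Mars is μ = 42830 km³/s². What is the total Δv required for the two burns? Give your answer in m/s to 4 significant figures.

The Hohmann ellipse has a_t = (r₁ + r₂)/2 = 15140.5 km.
Circular speed at r₁: v₁ = √(μ/r₁) = √(42830/4241) = 3.1779 km/s.
Transfer-orbit speed at r₁ (vis-viva): v_p = √[μ(2/r₁ − 1/a_t)] = 4.1676 km/s.
First burn Δv₁ = |v_p − v₁| = 0.9897 km/s.
At r₂, v₂ = √(μ/r₂) = 1.2825 km/s.
Transfer-orbit speed at r₂: v_a = √[μ(2/r₂ − 1/a_t)] = 0.67876 km/s.
Second burn Δv₂ = |v₂ − v_a| = 0.6037 km/s.
Δv = Δv₁ + Δv₂ = 0.9897 + 0.6037 = 1.593 km/s.

Δv = 1593 m/s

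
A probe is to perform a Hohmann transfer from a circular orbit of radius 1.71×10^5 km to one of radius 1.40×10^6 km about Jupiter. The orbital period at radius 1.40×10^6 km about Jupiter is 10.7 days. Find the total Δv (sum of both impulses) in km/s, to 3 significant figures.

From Kepler's third law T² = 4π²r³/μ at r = 1.40×10^6 km, T = 10.7 days = 10.7 × 86400 s = 9.2448×10^5 s: μ = 4π²r³/T² = 1.26750×10^8 km³/s².
Semi-major axis of the transfer orbit: a_t = (1.710×10^5 + 1.400×10^6)/2 = 7.855×10^5 km.
Circular speed at r₁: v₁ = √(μ/r₁) = √(1.26750×10^8/1.710×10^5) = 27.226 km/s.
On the transfer ellipse at r₁, vis-viva gives v_p = √[μ(2/r₁ − 1/a_t)] = 36.347 km/s.
First burn Δv₁ = |v_p − v₁| = 9.121 km/s.
Circular speed at r₂: v₂ = √(μ/r₂) = 9.51503 km/s.
Transfer-orbit speed at r₂: v_a = √[μ(2/r₂ − 1/a_t)] = 4.43951 km/s.
Second burn Δv₂ = |v₂ − v_a| = 5.076 km/s.
Δv = Δv₁ + Δv₂ = 9.121 + 5.076 = 14.20 km/s.

Δv = 14.2 km/s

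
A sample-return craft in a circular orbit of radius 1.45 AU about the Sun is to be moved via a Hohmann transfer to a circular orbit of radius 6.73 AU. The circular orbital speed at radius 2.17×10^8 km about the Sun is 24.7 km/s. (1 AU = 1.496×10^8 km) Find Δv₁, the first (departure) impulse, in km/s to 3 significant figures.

From the circular-orbit relation v² = μ/r at r = 2.17×10^8 km: μ = v²r = (24.7)² × 2.17×10^8 = 1.32390×10^11 km³/s².
In km: r₁ = 1.45 × 1.496×10^8 = 2.1692×10^8 km; r₂ = 6.73 × 1.496×10^8 = 1.006808×10^9 km.
Transfer-ellipse semi-major axis a_t = (r₁ + r₂)/2 = (2.1692×10^8 + 1.006808×10^9)/2 = 6.11864×10^8 km.
On the circular orbit at r = 2.1692×10^8 km, v_c = √(μ/r) = 24.705 km/s.
Vis-viva on the transfer ellipse at r = 2.1692×10^8 km gives v_t = √[μ(2/r − 1/a_t)] = 31.690 km/s.
Δv₁ = |v_t − v_c| = |31.690 − 24.705| = 6.985 km/s.

Δv₁ = 6.99 km/s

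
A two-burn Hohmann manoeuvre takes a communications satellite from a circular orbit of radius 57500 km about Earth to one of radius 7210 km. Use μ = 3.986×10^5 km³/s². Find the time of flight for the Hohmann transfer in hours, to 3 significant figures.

t = 8.04 hours

Transfer-ellipse semi-major axis a_t = (r₁ + r₂)/2 = (57500 + 7210)/2 = 32355 km.
Transfer time t = π√(a_t³/μ) = π√((32355)³ / 3.986×10^5) = 28960 s.
Converting: 28960 s ÷ 3600 s/hour = 8.04 hours.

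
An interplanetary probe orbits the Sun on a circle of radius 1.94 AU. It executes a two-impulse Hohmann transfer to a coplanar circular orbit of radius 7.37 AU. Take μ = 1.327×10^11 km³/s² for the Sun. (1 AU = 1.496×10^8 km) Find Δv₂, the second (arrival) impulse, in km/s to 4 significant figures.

Δv₂ = 3.888 km/s

In km: r₁ = 1.94 × 1.496×10^8 = 2.90224×10^8 km; r₂ = 7.37 × 1.496×10^8 = 1.102552×10^9 km.
The Hohmann ellipse has a_t = (r₁ + r₂)/2 = 6.96388×10^8 km.
Circular speed at r = 1.102552×10^9 km: v_c = √(μ/r) = 10.97 km/s.
Vis-viva on the transfer ellipse at r = 1.102552×10^9 km gives v_t = √[μ(2/r − 1/a_t)] = 7.082 km/s.
Δv₂ = |v_t − v_c| = |7.082 − 10.97| = 3.888 km/s.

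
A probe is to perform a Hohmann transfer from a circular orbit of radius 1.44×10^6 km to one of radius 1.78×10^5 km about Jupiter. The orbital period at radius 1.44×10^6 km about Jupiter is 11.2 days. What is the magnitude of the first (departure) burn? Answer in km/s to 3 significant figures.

From Kepler's third law T² = 4π²r³/μ at r = 1.44×10^6 km, T = 11.2 days = 11.2 × 86400 s = 9.6768×10^5 s: μ = 4π²r³/T² = 1.25888×10^8 km³/s².
Semi-major axis of the transfer orbit: a_t = (1.440×10^6 + 1.780×10^5)/2 = 8.090×10^5 km.
On the circular orbit at r = 1.440×10^6 km, v_c = √(μ/r) = 9.350 km/s.
Transfer-orbit speed at the same r (vis-viva, a = a_t): v_t = √[μ(2/r − 1/a_t)] = 4.386 km/s.
Δv₁ = |v_t − v_c| = |4.386 − 9.350| = 4.964 km/s.

Δv₁ = 4.96 km/s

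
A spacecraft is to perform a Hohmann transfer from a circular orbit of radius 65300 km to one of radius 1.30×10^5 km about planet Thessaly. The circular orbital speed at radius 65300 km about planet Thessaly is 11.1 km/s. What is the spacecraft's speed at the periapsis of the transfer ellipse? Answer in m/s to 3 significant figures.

From the circular-orbit relation v² = μ/r at r = 65300 km: μ = v²r = (11.1)² × 65300 = 8.04561×10^6 km³/s².
The Hohmann ellipse has a_t = (r₁ + r₂)/2 = 97650 km.
The periapsis of the transfer ellipse is at r = 65300 km.
From the vis-viva equation, v = √[μ(2/r − 1/a_t)] = 12.81 km/s.

v = 12800 m/s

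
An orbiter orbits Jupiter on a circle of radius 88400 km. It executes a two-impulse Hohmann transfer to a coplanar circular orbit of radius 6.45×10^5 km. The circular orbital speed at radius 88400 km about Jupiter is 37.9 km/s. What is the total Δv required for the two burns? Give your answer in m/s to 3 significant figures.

From the circular-orbit relation v² = μ/r at r = 88400 km: μ = v²r = (37.9)² × 88400 = 1.26979×10^8 km³/s².
Semi-major axis of the transfer orbit: a_t = (88400 + 6.450×10^5)/2 = 3.667×10^5 km.
Circular speed at r₁: v₁ = √(μ/r₁) = √(1.26979×10^8/88400) = 37.900 km/s.
Transfer-orbit speed at r₁ (vis-viva): v_p = √[μ(2/r₁ − 1/a_t)] = 50.265 km/s.
First burn Δv₁ = |v_p − v₁| = 12.365 km/s.
At r₂, v₂ = √(μ/r₂) = 14.0309 km/s.
Transfer-orbit speed at r₂: v_a = √[μ(2/r₂ − 1/a_t)] = 6.88900 km/s.
Second burn Δv₂ = |v₂ − v_a| = 7.1419 km/s.
Δv = Δv₁ + Δv₂ = 12.365 + 7.1419 = 19.51 km/s.

Δv = 19500 m/s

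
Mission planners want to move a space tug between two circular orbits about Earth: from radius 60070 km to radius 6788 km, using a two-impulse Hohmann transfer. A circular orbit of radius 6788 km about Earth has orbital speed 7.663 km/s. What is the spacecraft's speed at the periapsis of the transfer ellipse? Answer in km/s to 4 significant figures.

From the circular-orbit relation v² = μ/r at r = 6788 km: μ = v²r = (7.663)² × 6788 = 3.98602×10^5 km³/s².
Semi-major axis of the transfer orbit: a_t = (60070 + 6788)/2 = 33429 km.
The periapsis of the transfer ellipse is at r = 6788 km.
Applying v² = μ(2/r − 1/a_t): v = 10.27 km/s.

v = 10.27 km/s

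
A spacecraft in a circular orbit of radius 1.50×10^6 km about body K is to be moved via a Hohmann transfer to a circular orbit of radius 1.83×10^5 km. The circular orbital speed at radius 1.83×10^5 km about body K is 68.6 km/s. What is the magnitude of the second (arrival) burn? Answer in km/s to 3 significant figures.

From the circular-orbit relation v² = μ/r at r = 1.83×10^5 km: μ = v²r = (68.6)² × 1.83×10^5 = 8.61191×10^8 km³/s².
The Hohmann ellipse has a_t = (r₁ + r₂)/2 = 8.415×10^5 km.
On the circular orbit at r = 1.830×10^5 km, v_c = √(μ/r) = 68.60 km/s.
Vis-viva on the transfer ellipse at r = 1.830×10^5 km gives v_t = √[μ(2/r − 1/a_t)] = 91.59 km/s.
Δv₂ = |v_t − v_c| = |91.59 − 68.60| = 22.99 km/s.

Δv₂ = 23.0 km/s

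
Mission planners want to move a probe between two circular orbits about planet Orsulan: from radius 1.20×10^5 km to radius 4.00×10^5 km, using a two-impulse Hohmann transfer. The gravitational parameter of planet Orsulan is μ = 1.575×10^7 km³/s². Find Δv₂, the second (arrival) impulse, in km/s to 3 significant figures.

Δv₂ = 2.01 km/s

Semi-major axis of the transfer orbit: a_t = (1.200×10^5 + 4.000×10^5)/2 = 2.600×10^5 km.
Circular speed at r = 4.000×10^5 km: v_c = √(μ/r) = 6.275 km/s.
Vis-viva on the transfer ellipse at r = 4.000×10^5 km gives v_t = √[μ(2/r − 1/a_t)] = 4.263 km/s.
Δv₂ = |v_t − v_c| = |4.263 − 6.275| = 2.012 km/s.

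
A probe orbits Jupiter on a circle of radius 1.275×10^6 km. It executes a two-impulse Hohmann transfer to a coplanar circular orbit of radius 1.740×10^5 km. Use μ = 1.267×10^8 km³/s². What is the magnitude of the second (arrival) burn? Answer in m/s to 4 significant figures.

The Hohmann ellipse has a_t = (r₁ + r₂)/2 = 7.245×10^5 km.
On the circular orbit at r = 1.740×10^5 km, v_c = √(μ/r) = 26.984 km/s.
Vis-viva on the transfer ellipse at r = 1.740×10^5 km gives v_t = √[μ(2/r − 1/a_t)] = 35.797 km/s.
Δv₂ = |v_t − v_c| = |35.797 − 26.984| = 8.813 km/s.

Δv₂ = 8813 m/s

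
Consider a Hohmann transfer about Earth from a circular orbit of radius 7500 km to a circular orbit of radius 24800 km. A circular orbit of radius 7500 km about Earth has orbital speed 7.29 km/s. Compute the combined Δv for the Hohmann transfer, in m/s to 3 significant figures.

Δv = 3020 m/s

From the circular-orbit relation v² = μ/r at r = 7500 km: μ = v²r = (7.29)² × 7500 = 3.98581×10^5 km³/s².
The Hohmann ellipse has a_t = (r₁ + r₂)/2 = 16150 km.
Circular speed at r₁: v₁ = √(μ/r₁) = √(3.98581×10^5/7500) = 7.290 km/s.
Transfer-orbit speed at r₁ (v² = μ(2/r − 1/a)): v_p = √[μ(2/r₁ − 1/a_t)] = 9.034 km/s.
First burn Δv₁ = |v_p − v₁| = 1.744 km/s.
Circular speed at r₂: v₂ = √(μ/r₂) = 4.009 km/s.
Transfer-orbit speed at r₂: v_a = √[μ(2/r₂ − 1/a_t)] = 2.732 km/s.
Second burn Δv₂ = |v₂ − v_a| = 1.277 km/s.
Total Δv = Δv₁ + Δv₂ = 3.021 km/s.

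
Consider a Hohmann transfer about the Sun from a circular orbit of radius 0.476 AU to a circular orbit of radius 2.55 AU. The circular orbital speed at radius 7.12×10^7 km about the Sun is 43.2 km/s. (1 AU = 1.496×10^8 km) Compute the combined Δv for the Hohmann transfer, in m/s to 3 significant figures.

From the circular-orbit relation v² = μ/r at r = 7.12×10^7 km: μ = v²r = (43.2)² × 7.12×10^7 = 1.32876×10^11 km³/s².
In km: r₁ = 0.476 × 1.496×10^8 = 7.12096×10^7 km; r₂ = 2.55 × 1.496×10^8 = 3.8148×10^8 km.
Transfer-ellipse semi-major axis a_t = (r₁ + r₂)/2 = (7.12096×10^7 + 3.8148×10^8)/2 = 2.263448×10^8 km.
At r₁ the circular-orbit speed is v₁ = √(μ/r₁) = 43.197 km/s.
On the transfer ellipse at r₁, vis-viva equation gives v_p = √[μ(2/r₁ − 1/a_t)] = 56.080 km/s.
First burn Δv₁ = |v_p − v₁| = 12.883 km/s.
At r₂, v₂ = √(μ/r₂) = 18.6633 km/s.
Transfer-orbit speed at r₂: v_a = √[μ(2/r₂ − 1/a_t)] = 10.4682 km/s.
Second burn Δv₂ = |v₂ − v_a| = 8.1951 km/s.
Total Δv = Δv₁ + Δv₂ = 21.08 km/s.

Δv = 21100 m/s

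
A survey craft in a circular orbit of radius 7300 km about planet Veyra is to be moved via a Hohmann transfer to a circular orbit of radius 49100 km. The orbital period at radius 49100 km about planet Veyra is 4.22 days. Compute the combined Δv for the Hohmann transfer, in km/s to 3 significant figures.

From Kepler's third law T² = 4π²r³/μ at r = 49100 km, T = 4.22 days = 4.22 × 86400 s = 3.64608×10^5 s: μ = 4π²r³/T² = 35152.1 km³/s².
The Hohmann ellipse has a_t = (r₁ + r₂)/2 = 28200 km.
Circular speed at r₁: v₁ = √(μ/r₁) = √(35152.1/7300) = 2.19439 km/s.
On the transfer ellipse at r₁, vis-viva equation gives v_p = √[μ(2/r₁ − 1/a_t)] = 2.89555 km/s.
First burn Δv₁ = |v_p − v₁| = 0.7012 km/s.
Circular speed at r₂: v₂ = √(μ/r₂) = 0.8461 km/s.
Transfer-orbit speed at r₂: v_a = √[μ(2/r₂ − 1/a_t)] = 0.4305 km/s.
Second burn Δv₂ = |v₂ − v_a| = 0.4156 km/s.
Δv = Δv₁ + Δv₂ = 0.7012 + 0.4156 = 1.117 km/s.

Δv = 1.12 km/s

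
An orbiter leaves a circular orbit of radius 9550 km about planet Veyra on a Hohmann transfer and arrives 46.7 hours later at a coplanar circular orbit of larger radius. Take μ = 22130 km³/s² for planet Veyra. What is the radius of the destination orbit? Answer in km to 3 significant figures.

Transfer time t = 46.7 hours = 1.6812×10^5 s, and t = π√(a_t³/μ).
So a_t = (μ t²/π²)^(1/3) = (22130 × (1.6812×10^5)² / π²)^(1/3) = 39869 km.
Since a_t = (r₁ + r₂)/2, r₂ = 2a_t − r₁ = 2×39869 − 9550 = 70188 km.

r₂ = 70200 km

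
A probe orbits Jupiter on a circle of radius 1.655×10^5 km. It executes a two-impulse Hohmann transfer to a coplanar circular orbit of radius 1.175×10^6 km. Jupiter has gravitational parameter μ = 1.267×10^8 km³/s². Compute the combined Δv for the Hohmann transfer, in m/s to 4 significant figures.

Transfer-ellipse semi-major axis a_t = (r₁ + r₂)/2 = (1.655×10^5 + 1.175×10^6)/2 = 6.7025×10^5 km.
At r₁ the circular-orbit speed is v₁ = √(μ/r₁) = 27.6687 km/s.
Transfer-orbit speed at r₁ (v² = μ(2/r − 1/a)): v_p = √[μ(2/r₁ − 1/a_t)] = 36.6345 km/s.
First burn Δv₁ = |v_p − v₁| = 8.966 km/s.
Circular speed at r₂: v₂ = √(μ/r₂) = 10.384 km/s.
Transfer-orbit speed at r₂: v_a = √[μ(2/r₂ − 1/a_t)] = 5.1600 km/s.
Second burn Δv₂ = |v₂ − v_a| = 5.224 km/s.
Δv = Δv₁ + Δv₂ = 8.966 + 5.224 = 14.19 km/s.

Δv = 14190 m/s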